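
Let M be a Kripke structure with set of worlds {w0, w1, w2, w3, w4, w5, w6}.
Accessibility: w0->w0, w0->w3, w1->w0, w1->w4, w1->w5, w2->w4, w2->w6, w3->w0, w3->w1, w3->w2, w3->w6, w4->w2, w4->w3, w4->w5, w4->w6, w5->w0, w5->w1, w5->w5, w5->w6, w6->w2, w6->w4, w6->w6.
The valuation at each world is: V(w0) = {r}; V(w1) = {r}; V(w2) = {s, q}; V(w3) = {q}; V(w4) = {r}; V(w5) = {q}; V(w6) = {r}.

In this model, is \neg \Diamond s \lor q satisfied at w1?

Recall that \Diamond ψ holds at a world iff ψ holds at some accessible world.
At w1: \neg \Diamond s is true, q is false, so \neg \Diamond s \lor q is true.
  At w1: \Diamond s is false, so \neg \Diamond s is true.
    At w1: \Diamond s requires s at some successor in {w0, w4, w5}.
      At w0: s is false.
      At w4: s is false.
      At w5: s is false.
    So \Diamond s is false at w1.

Yes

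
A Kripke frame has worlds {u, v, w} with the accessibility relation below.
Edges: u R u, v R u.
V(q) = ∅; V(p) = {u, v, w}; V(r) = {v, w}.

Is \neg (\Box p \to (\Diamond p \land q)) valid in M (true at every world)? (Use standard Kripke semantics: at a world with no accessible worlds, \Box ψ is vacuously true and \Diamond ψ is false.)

Recall that \Box ψ holds at a world iff ψ holds at every accessible world, and \Diamond ψ holds iff ψ holds at some accessible world.
Let φ = \neg (\Box p \to (\Diamond p \land q)). Evaluate φ at each world:
  u (successors {u}): φ is true.
  v (successors {u}): φ is true.
  w (successors ∅): φ is true.
For instance, at u:
  At u: \Box p \to (\Diamond p \land q) is false, so \neg (\Box p \to (\Diamond p \land q)) is true.
    At u: \Box p is true, \Diamond p \land q is false, so \Box p \to (\Diamond p \land q) is false.
      At u: \Box p requires p at every successor {u}.
        At u: p is true.
      So \Box p is true at u.
      At u: \Diamond p is true, q is false, so \Diamond p \land q is false.

Yes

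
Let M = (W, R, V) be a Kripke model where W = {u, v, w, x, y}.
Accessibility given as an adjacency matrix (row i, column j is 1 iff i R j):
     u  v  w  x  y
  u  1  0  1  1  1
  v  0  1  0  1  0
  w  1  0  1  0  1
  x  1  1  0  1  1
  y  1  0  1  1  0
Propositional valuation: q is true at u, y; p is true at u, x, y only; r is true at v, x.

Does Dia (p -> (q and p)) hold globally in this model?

Yes

Let φ = Dia (p -> (q and p)). Evaluate φ at each world:
  u (successors {u, w, x, y}): φ is true.
  v (successors {v, x}): φ is true.
  w (successors {u, w, y}): φ is true.
  x (successors {u, v, x, y}): φ is true.
  y (successors {u, w, x}): φ is true.
For instance, at w:
  At w: Dia (p -> (q and p)) requires p -> (q and p) at some successor in {u, w, y}.
    p -> (q and p) holds at u, so Dia (p -> (q and p)) is true at w.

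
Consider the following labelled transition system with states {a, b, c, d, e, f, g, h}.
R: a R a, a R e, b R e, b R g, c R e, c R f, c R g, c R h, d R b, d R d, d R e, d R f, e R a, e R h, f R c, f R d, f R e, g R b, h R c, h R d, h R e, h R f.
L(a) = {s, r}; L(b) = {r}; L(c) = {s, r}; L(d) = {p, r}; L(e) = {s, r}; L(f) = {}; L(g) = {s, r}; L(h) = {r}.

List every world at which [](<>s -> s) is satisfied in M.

a, b

Let φ = [](<>s -> s). Evaluate φ at each world:
  a (successors {a, e}): φ is true.
  b (successors {e, g}): φ is true.
  c (successors {e, f, g, h}): φ is false.
  d (successors {b, d, e, f}): φ is false.
  e (successors {a, h}): φ is false.
  f (successors {c, d, e}): φ is false.
  g (successors {b}): φ is false.
  h (successors {c, d, e, f}): φ is false.
For instance, at a:
  At a: [](<>s -> s) requires <>s -> s at every successor {a, e}.
      At a: <>s is true, s is true, so <>s -> s is true.
      At e: <>s is true, s is true, so <>s -> s is true.
  So [](<>s -> s) is true at a.
Satisfying worlds: {a, b}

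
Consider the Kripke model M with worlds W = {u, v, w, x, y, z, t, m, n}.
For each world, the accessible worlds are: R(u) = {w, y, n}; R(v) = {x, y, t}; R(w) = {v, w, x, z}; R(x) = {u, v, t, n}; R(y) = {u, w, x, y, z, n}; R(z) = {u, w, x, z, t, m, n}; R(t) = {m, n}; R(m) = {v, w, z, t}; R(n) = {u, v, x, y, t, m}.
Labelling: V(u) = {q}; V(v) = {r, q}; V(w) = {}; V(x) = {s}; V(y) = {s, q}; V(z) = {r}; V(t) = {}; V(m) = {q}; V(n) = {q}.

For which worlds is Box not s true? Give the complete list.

Let φ = Box not s. Evaluate φ at each world:
  u (successors {w, y, n}): φ is false.
  v (successors {x, y, t}): φ is false.
  w (successors {v, w, x, z}): φ is false.
  x (successors {u, v, t, n}): φ is true.
  y (successors {u, w, x, y, z, n}): φ is false.
  z (successors {u, w, x, z, t, m, n}): φ is false.
  t (successors {m, n}): φ is true.
  m (successors {v, w, z, t}): φ is true.
  n (successors {u, v, x, y, t, m}): φ is false.
For instance, at x:
  At x: Box not s requires not s at every successor {u, v, t, n}.
    At u: not s is true.
    At v: not s is true.
    At t: not s is true.
    At n: not s is true.
  So Box not s is true at x.
Satisfying worlds: {x, t, m}

x, t, m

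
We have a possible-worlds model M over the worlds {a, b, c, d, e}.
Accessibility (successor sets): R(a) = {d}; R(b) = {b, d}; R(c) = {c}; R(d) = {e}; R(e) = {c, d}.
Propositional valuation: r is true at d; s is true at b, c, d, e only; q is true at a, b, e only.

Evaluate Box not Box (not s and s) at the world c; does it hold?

Yes

At c: Box not Box (not s and s) requires not Box (not s and s) at every successor {c}.
    At c: Box (not s and s) is false, so not Box (not s and s) is true.
      At c: Box (not s and s) requires not s and s at every successor {c}.
        not s and s fails at c, so Box (not s and s) is false at c.
So Box not Box (not s and s) is true at c.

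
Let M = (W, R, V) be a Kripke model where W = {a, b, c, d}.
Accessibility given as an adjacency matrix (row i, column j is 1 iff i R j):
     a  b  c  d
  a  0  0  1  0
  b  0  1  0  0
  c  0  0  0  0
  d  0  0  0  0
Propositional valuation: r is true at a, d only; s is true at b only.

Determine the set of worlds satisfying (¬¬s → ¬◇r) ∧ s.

b

Recall that ◇ψ holds at a world iff ψ holds at some accessible world.
Let φ = (¬¬s → ¬◇r) ∧ s. Evaluate φ at each world:
  a (successors {c}): φ is false.
  b (successors {b}): φ is true.
  c (successors ∅): φ is false.
  d (successors ∅): φ is false.
For instance, at a:
  At a: ¬¬s → ¬◇r is true, s is false, so (¬¬s → ¬◇r) ∧ s is false.
    At a: ¬¬s is false, ¬◇r is true, so ¬¬s → ¬◇r is true.
      At a: ◇r is false, so ¬◇r is true.
Satisfying worlds: {b}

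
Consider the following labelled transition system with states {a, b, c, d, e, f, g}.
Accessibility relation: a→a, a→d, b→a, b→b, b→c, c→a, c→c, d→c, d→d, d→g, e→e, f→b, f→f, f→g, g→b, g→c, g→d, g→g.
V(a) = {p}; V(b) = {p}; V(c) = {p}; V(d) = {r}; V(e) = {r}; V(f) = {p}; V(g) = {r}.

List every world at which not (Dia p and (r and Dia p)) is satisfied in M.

Let φ = not (Dia p and (r and Dia p)). Evaluate φ at each world:
  a (successors {a, d}): φ is true.
  b (successors {a, b, c}): φ is true.
  c (successors {a, c}): φ is true.
  d (successors {c, d, g}): φ is false.
  e (successors {e}): φ is true.
  f (successors {b, f, g}): φ is true.
  g (successors {b, c, d, g}): φ is false.
For instance, at g:
  At g: Dia p and (r and Dia p) is true, so not (Dia p and (r and Dia p)) is false.
    At g: Dia p is true, r and Dia p is true, so Dia p and (r and Dia p) is true.
      At g: Dia p requires p at some successor in {b, c, d, g}.
        p holds at b, so Dia p is true at g.
      At g: r is true, Dia p is true, so r and Dia p is true.
Satisfying worlds: {a, b, c, e, f}

a, b, c, e, f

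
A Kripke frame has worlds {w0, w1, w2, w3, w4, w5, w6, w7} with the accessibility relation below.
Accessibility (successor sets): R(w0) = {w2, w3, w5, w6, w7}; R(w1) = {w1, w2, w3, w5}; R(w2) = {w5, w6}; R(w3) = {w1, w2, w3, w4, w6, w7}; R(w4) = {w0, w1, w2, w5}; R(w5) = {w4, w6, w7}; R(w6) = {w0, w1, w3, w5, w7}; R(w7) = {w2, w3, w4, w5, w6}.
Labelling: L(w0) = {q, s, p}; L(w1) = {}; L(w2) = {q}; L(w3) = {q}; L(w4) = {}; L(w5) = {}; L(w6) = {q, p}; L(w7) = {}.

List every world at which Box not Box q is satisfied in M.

w0, w1, w2, w3, w4, w5, w6, w7

Let φ = Box not Box q. Evaluate φ at each world:
  w0 (successors {w2, w3, w5, w6, w7}): φ is true.
  w1 (successors {w1, w2, w3, w5}): φ is true.
  w2 (successors {w5, w6}): φ is true.
  w3 (successors {w1, w2, w3, w4, w6, w7}): φ is true.
  w4 (successors {w0, w1, w2, w5}): φ is true.
  w5 (successors {w4, w6, w7}): φ is true.
  w6 (successors {w0, w1, w3, w5, w7}): φ is true.
  w7 (successors {w2, w3, w4, w5, w6}): φ is true.
For instance, at w5:
  At w5: Box not Box q requires not Box q at every successor {w4, w6, w7}.
      At w4: Box q is false, so not Box q is true.
      At w6: Box q is false, so not Box q is true.
      At w7: Box q is false, so not Box q is true.
  So Box not Box q is true at w5.
Satisfying worlds: {w0, w1, w2, w3, w4, w5, w6, w7}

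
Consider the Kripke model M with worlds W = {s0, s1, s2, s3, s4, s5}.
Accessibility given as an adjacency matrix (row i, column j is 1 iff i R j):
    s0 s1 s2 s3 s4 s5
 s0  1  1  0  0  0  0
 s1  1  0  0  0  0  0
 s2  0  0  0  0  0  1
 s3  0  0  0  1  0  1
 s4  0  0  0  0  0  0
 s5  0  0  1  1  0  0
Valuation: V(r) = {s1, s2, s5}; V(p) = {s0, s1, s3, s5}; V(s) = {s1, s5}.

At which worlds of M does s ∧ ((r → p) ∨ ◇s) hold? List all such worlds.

s1, s5

Let φ = s ∧ ((r → p) ∨ ◇s). Evaluate φ at each world:
  s0 (successors {s0, s1}): φ is false.
  s1 (successors {s0}): φ is true.
  s2 (successors {s5}): φ is false.
  s3 (successors {s3, s5}): φ is false.
  s4 (successors ∅): φ is false.
  s5 (successors {s2, s3}): φ is true.
For instance, at s5:
  At s5: s is true, (r → p) ∨ ◇s is true, so s ∧ ((r → p) ∨ ◇s) is true.
    At s5: r → p is true, ◇s is false, so (r → p) ∨ ◇s is true.
      At s5: ◇s requires s at some successor in {s2, s3}.
        At s2: s is false.
        At s3: s is false.
      So ◇s is false at s5.
Satisfying worlds: {s1, s5}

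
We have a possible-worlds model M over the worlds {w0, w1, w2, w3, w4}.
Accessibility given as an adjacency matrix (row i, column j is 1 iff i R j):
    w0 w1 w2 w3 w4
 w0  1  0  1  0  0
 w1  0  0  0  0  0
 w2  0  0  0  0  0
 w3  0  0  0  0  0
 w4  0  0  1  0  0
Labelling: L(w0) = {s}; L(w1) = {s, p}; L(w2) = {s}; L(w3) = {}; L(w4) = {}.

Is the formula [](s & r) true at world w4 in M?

At w4: [](s & r) requires s & r at every successor {w2}.
  s & r fails at w2, so [](s & r) is false at w4.

No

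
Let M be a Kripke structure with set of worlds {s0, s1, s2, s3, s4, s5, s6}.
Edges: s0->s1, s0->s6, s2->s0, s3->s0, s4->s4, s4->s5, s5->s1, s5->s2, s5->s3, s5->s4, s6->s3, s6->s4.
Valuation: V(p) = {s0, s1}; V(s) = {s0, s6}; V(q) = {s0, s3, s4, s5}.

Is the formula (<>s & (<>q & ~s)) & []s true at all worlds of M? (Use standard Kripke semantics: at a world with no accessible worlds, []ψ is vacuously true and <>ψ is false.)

Let φ = (<>s & (<>q & ~s)) & []s. Evaluate φ at each world:
  s0 (successors {s1, s6}): φ is false.
  s1 (successors ∅): φ is false.
  s2 (successors {s0}): φ is true.
  s3 (successors {s0}): φ is true.
  s4 (successors {s4, s5}): φ is false.
  s5 (successors {s1, s2, s3, s4}): φ is false.
  s6 (successors {s3, s4}): φ is false.
Detail at s0 (counterexample):
  At s0: <>s & (<>q & ~s) is false, []s is false, so (<>s & (<>q & ~s)) & []s is false.
    At s0: <>s is true, <>q & ~s is false, so <>s & (<>q & ~s) is false.
      At s0: <>s requires s at some successor in {s1, s6}.
        s holds at s6, so <>s is true at s0.
      At s0: <>q is false, ~s is false, so <>q & ~s is false.
    At s0: []s requires s at every successor {s1, s6}.
      s fails at s1, so []s is false at s0.

No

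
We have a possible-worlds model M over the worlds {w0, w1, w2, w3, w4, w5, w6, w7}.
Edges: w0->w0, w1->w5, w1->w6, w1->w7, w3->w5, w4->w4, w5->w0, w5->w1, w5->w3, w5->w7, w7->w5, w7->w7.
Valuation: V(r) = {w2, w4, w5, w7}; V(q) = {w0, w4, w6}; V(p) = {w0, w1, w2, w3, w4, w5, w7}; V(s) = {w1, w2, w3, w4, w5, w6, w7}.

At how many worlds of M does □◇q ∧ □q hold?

4

Recall that □ψ holds at a world iff ψ holds at every accessible world, and ◇ψ holds iff ψ holds at some accessible world.
Let φ = □◇q ∧ □q. Evaluate φ at each world:
  w0 (successors {w0}): φ is true.
  w1 (successors {w5, w6, w7}): φ is false.
  w2 (successors ∅): φ is true.
  w3 (successors {w5}): φ is false.
  w4 (successors {w4}): φ is true.
  w5 (successors {w0, w1, w3, w7}): φ is false.
  w6 (successors ∅): φ is true.
  w7 (successors {w5, w7}): φ is false.
For instance, at w7:
  At w7: □◇q is false, □q is false, so □◇q ∧ □q is false.
    At w7: □◇q requires ◇q at every successor {w5, w7}.
      ◇q fails at w7, so □◇q is false at w7.
    At w7: □q requires q at every successor {w5, w7}.
      q fails at w5, so □q is false at w7.
Satisfying worlds: {w0, w2, w4, w6}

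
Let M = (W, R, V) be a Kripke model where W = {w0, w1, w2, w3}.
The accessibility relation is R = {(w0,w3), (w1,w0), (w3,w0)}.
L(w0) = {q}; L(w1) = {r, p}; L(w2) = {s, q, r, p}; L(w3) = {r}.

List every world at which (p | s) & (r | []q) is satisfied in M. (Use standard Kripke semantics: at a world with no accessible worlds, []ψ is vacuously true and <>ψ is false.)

w1, w2

Let φ = (p | s) & (r | []q). Evaluate φ at each world:
  w0 (successors {w3}): φ is false.
  w1 (successors {w0}): φ is true.
  w2 (successors ∅): φ is true.
  w3 (successors {w0}): φ is false.
For instance, at w1:
  At w1: p | s is true, r | []q is true, so (p | s) & (r | []q) is true.
    At w1: r is true, []q is true, so r | []q is true.
      At w1: []q requires q at every successor {w0}.
        At w0: q is true.
      So []q is true at w1.
Satisfying worlds: {w1, w2}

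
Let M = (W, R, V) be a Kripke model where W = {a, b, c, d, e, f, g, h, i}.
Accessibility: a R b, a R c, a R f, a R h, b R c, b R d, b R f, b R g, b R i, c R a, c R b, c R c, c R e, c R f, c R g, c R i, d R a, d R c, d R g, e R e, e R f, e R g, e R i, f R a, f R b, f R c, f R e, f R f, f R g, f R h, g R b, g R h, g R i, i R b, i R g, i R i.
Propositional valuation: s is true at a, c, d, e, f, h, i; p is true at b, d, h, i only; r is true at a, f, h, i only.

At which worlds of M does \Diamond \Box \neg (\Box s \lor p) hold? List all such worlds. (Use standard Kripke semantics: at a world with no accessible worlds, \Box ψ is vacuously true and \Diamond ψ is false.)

Let φ = \Diamond \Box \neg (\Box s \lor p). Evaluate φ at each world:
  a (successors {b, c, f, h}): φ is true.
  b (successors {c, d, f, g, i}): φ is true.
  c (successors {a, b, c, e, f, g, i}): φ is false.
  d (successors {a, c, g}): φ is false.
  e (successors {e, f, g, i}): φ is false.
  f (successors {a, b, c, e, f, g, h}): φ is true.
  g (successors {b, h, i}): φ is true.
  h (successors ∅): φ is false.
  i (successors {b, g, i}): φ is false.
For instance, at f:
  At f: \Diamond \Box \neg (\Box s \lor p) requires \Box \neg (\Box s \lor p) at some successor in {a, b, c, e, f, g, h}.
    \Box \neg (\Box s \lor p) holds at h, so \Diamond \Box \neg (\Box s \lor p) is true at f.
      At h: no accessible worlds, so \Box \neg (\Box s \lor p) holds vacuously.
Satisfying worlds: {a, b, f, g}

a, b, f, g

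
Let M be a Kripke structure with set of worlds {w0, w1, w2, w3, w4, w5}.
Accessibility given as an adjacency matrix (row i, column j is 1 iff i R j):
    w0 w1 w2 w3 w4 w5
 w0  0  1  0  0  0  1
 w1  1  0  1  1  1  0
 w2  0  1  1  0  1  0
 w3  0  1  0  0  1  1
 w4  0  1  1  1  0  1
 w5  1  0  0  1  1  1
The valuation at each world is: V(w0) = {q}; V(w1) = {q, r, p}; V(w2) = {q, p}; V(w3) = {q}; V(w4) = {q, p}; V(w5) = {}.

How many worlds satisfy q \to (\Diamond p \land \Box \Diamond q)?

Let φ = q \to (\Diamond p \land \Box \Diamond q). Evaluate φ at each world:
  w0 (successors {w1, w5}): φ is true.
  w1 (successors {w0, w2, w3, w4}): φ is true.
  w2 (successors {w1, w2, w4}): φ is true.
  w3 (successors {w1, w4, w5}): φ is true.
  w4 (successors {w1, w2, w3, w5}): φ is true.
  w5 (successors {w0, w3, w4, w5}): φ is true.
For instance, at w5:
  At w5: q is false, \Diamond p \land \Box \Diamond q is true, so q \to (\Diamond p \land \Box \Diamond q) is true.
    At w5: \Diamond p is true, \Box \Diamond q is true, so \Diamond p \land \Box \Diamond q is true.
      At w5: \Diamond p requires p at some successor in {w0, w3, w4, w5}.
        p holds at w4, so \Diamond p is true at w5.
      At w5: \Box \Diamond q requires \Diamond q at every successor {w0, w3, w4, w5}.
        At w0: \Diamond q is true.
        At w3: \Diamond q is true.
        At w4: \Diamond q is true.
        At w5: \Diamond q is true.
      So \Box \Diamond q is true at w5.
Satisfying worlds: {w0, w1, w2, w3, w4, w5}

6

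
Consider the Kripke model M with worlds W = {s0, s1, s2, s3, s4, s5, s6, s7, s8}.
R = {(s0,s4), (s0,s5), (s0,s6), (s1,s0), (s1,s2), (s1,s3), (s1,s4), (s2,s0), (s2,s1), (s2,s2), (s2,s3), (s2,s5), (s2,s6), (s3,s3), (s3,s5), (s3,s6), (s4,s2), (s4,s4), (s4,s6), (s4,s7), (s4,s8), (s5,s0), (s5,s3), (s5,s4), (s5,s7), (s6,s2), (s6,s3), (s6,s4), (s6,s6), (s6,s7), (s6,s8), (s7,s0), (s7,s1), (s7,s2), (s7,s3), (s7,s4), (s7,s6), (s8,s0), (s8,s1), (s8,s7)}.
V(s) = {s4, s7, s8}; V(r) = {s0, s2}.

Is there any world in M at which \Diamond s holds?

Let φ = \Diamond s. Evaluate φ at each world:
  s0 (successors {s4, s5, s6}): φ is true.
  s1 (successors {s0, s2, s3, s4}): φ is true.
  s2 (successors {s0, s1, s2, s3, s5, s6}): φ is false.
  s3 (successors {s3, s5, s6}): φ is false.
  s4 (successors {s2, s4, s6, s7, s8}): φ is true.
  s5 (successors {s0, s3, s4, s7}): φ is true.
  s6 (successors {s2, s3, s4, s6, s7, s8}): φ is true.
  s7 (successors {s0, s1, s2, s3, s4, s6}): φ is true.
  s8 (successors {s0, s1, s7}): φ is true.
Detail at s0 (witness):
  At s0: \Diamond s requires s at some successor in {s4, s5, s6}.
    s holds at s4, so \Diamond s is true at s0.

Yes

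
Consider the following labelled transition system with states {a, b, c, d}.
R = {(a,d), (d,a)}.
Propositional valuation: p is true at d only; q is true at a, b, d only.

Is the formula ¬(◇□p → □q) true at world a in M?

No

Recall that □ψ holds at a world iff ψ holds at every accessible world, and ◇ψ holds iff ψ holds at some accessible world.
At a: ◇□p → □q is true, so ¬(◇□p → □q) is false.
  At a: ◇□p is false, □q is true, so ◇□p → □q is true.
    At a: ◇□p requires □p at some successor in {d}.
      At d: □p is false.
    So ◇□p is false at a.
    At a: □q requires q at every successor {d}.
      At d: q is true.
    So □q is true at a.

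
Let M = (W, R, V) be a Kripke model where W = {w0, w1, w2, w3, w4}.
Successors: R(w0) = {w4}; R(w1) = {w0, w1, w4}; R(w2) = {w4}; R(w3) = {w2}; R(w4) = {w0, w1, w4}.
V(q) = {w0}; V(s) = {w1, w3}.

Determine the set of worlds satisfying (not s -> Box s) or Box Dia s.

Recall that Box ψ holds at a world iff ψ holds at every accessible world, and Dia ψ holds iff ψ holds at some accessible world.
Let φ = (not s -> Box s) or Box Dia s. Evaluate φ at each world:
  w0 (successors {w4}): φ is true.
  w1 (successors {w0, w1, w4}): φ is true.
  w2 (successors {w4}): φ is true.
  w3 (successors {w2}): φ is true.
  w4 (successors {w0, w1, w4}): φ is false.
For instance, at w0:
  At w0: not s -> Box s is false, Box Dia s is true, so (not s -> Box s) or Box Dia s is true.
    At w0: not s is true, Box s is false, so not s -> Box s is false.
      At w0: Box s requires s at every successor {w4}.
        s fails at w4, so Box s is false at w0.
    At w0: Box Dia s requires Dia s at every successor {w4}.
      At w4: Dia s is true.
    So Box Dia s is true at w0.
Satisfying worlds: {w0, w1, w2, w3}

w0, w1, w2, w3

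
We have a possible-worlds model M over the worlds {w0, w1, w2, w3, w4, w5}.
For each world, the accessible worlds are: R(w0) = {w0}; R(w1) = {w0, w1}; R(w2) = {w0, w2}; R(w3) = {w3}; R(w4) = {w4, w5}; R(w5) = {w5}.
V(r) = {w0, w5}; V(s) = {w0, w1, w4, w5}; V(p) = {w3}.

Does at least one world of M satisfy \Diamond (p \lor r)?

Recall that \Diamond ψ holds at a world iff ψ holds at some accessible world.
Let φ = \Diamond (p \lor r). Evaluate φ at each world:
  w0 (successors {w0}): φ is true.
  w1 (successors {w0, w1}): φ is true.
  w2 (successors {w0, w2}): φ is true.
  w3 (successors {w3}): φ is true.
  w4 (successors {w4, w5}): φ is true.
  w5 (successors {w5}): φ is true.
Detail at w0 (witness):
  At w0: \Diamond (p \lor r) requires p \lor r at some successor in {w0}.
    p \lor r holds at w0, so \Diamond (p \lor r) is true at w0.

Yes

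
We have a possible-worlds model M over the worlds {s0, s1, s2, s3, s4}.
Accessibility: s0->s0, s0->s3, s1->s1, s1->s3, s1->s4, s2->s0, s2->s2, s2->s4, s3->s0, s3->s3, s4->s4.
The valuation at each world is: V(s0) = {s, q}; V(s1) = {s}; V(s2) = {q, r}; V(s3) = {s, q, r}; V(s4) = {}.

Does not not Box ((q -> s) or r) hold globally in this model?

Recall that Box ψ holds at a world iff ψ holds at every accessible world, and Dia ψ holds iff ψ holds at some accessible world.
Let φ = not not Box ((q -> s) or r). Evaluate φ at each world:
  s0 (successors {s0, s3}): φ is true.
  s1 (successors {s1, s3, s4}): φ is true.
  s2 (successors {s0, s2, s4}): φ is true.
  s3 (successors {s0, s3}): φ is true.
  s4 (successors {s4}): φ is true.
For instance, at s1:
  At s1: not Box ((q -> s) or r) is false, so not not Box ((q -> s) or r) is true.
    At s1: Box ((q -> s) or r) is true, so not Box ((q -> s) or r) is false.
      At s1: Box ((q -> s) or r) requires (q -> s) or r at every successor {s1, s3, s4}.
        At s1: (q -> s) or r is true.
        At s3: (q -> s) or r is true.
        At s4: (q -> s) or r is true.
      So Box ((q -> s) or r) is true at s1.

Yes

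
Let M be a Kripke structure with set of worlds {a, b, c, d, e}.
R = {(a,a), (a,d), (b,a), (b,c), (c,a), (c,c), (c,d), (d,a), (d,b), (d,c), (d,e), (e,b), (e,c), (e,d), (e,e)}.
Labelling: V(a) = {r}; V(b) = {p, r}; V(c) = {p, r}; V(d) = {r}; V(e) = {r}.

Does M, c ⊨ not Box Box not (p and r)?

Yes

Recall that Box ψ holds at a world iff ψ holds at every accessible world, and Dia ψ holds iff ψ holds at some accessible world.
At c: Box Box not (p and r) is false, so not Box Box not (p and r) is true.
  At c: Box Box not (p and r) requires Box not (p and r) at every successor {a, c, d}.
    Box not (p and r) fails at c, so Box Box not (p and r) is false at c.
      At c: Box not (p and r) requires not (p and r) at every successor {a, c, d}.
        not (p and r) fails at c, so Box not (p and r) is false at c.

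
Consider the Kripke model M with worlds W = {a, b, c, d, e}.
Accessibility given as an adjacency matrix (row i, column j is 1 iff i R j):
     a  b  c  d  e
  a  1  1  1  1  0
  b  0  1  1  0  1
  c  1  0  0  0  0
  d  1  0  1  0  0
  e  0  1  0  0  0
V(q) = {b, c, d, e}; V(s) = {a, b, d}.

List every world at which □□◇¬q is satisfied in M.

none

Let φ = □□◇¬q. Evaluate φ at each world:
  a (successors {a, b, c, d}): φ is false.
  b (successors {b, c, e}): φ is false.
  c (successors {a}): φ is false.
  d (successors {a, c}): φ is false.
  e (successors {b}): φ is false.
For instance, at e:
  At e: □□◇¬q requires □◇¬q at every successor {b}.
    □◇¬q fails at b, so □□◇¬q is false at e.
      At b: □◇¬q requires ◇¬q at every successor {b, c, e}.
        ◇¬q fails at b, so □◇¬q is false at b.
Satisfying worlds: none.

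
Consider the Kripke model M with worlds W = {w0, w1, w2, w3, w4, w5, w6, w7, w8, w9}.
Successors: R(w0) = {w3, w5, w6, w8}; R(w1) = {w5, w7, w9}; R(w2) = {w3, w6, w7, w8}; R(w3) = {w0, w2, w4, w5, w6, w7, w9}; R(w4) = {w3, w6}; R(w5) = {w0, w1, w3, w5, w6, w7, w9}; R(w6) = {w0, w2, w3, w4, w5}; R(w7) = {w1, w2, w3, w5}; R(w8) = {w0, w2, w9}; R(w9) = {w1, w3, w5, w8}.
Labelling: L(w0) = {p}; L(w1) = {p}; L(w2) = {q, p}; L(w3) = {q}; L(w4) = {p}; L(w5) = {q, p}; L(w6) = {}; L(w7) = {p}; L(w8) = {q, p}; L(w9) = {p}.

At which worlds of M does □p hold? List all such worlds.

Let φ = □p. Evaluate φ at each world:
  w0 (successors {w3, w5, w6, w8}): φ is false.
  w1 (successors {w5, w7, w9}): φ is true.
  w2 (successors {w3, w6, w7, w8}): φ is false.
  w3 (successors {w0, w2, w4, w5, w6, w7, w9}): φ is false.
  w4 (successors {w3, w6}): φ is false.
  w5 (successors {w0, w1, w3, w5, w6, w7, w9}): φ is false.
  w6 (successors {w0, w2, w3, w4, w5}): φ is false.
  w7 (successors {w1, w2, w3, w5}): φ is false.
  w8 (successors {w0, w2, w9}): φ is true.
  w9 (successors {w1, w3, w5, w8}): φ is false.
For instance, at w7:
  At w7: □p requires p at every successor {w1, w2, w3, w5}.
    p fails at w3, so □p is false at w7.
Satisfying worlds: {w1, w8}

w1, w8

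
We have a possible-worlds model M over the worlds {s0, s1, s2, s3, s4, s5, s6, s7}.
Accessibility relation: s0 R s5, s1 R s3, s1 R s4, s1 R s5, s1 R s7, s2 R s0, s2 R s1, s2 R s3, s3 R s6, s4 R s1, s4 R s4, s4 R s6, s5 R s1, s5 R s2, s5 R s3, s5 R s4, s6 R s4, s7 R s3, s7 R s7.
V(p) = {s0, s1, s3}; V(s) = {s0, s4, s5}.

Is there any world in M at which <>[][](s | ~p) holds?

Yes

Let φ = <>[][](s | ~p). Evaluate φ at each world:
  s0 (successors {s5}): φ is false.
  s1 (successors {s3, s4, s5, s7}): φ is true.
  s2 (successors {s0, s1, s3}): φ is true.
  s3 (successors {s6}): φ is false.
  s4 (successors {s1, s4, s6}): φ is false.
  s5 (successors {s1, s2, s3, s4}): φ is true.
  s6 (successors {s4}): φ is false.
  s7 (successors {s3, s7}): φ is true.
Detail at s1 (witness):
  At s1: <>[][](s | ~p) requires [][](s | ~p) at some successor in {s3, s4, s5, s7}.
    [][](s | ~p) holds at s3, so <>[][](s | ~p) is true at s1.
      At s3: [][](s | ~p) requires [](s | ~p) at every successor {s6}.
        At s6: [](s | ~p) is true.
      So [][](s | ~p) is true at s3.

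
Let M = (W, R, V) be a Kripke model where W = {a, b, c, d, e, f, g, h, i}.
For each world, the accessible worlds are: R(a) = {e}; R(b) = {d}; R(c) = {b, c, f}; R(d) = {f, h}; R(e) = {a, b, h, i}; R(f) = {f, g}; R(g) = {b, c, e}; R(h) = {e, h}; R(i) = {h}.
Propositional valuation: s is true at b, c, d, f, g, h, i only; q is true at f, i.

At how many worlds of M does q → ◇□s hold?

Recall that □ψ holds at a world iff ψ holds at every accessible world, and ◇ψ holds iff ψ holds at some accessible world.
Let φ = q → ◇□s. Evaluate φ at each world:
  a (successors {e}): φ is true.
  b (successors {d}): φ is true.
  c (successors {b, c, f}): φ is true.
  d (successors {f, h}): φ is true.
  e (successors {a, b, h, i}): φ is true.
  f (successors {f, g}): φ is true.
  g (successors {b, c, e}): φ is true.
  h (successors {e, h}): φ is true.
  i (successors {h}): φ is false.
For instance, at a:
  At a: q is false, ◇□s is false, so q → ◇□s is true.
    At a: ◇□s requires □s at some successor in {e}.
      At e: □s is false.
    So ◇□s is false at a.
Satisfying worlds: {a, b, c, d, e, f, g, h}

8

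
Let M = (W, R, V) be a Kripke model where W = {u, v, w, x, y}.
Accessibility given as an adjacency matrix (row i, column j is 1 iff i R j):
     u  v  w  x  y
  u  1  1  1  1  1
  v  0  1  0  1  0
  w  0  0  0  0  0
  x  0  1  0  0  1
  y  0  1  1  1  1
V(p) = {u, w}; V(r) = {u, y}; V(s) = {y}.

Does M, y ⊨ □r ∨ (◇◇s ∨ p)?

Yes

At y: □r is false, ◇◇s ∨ p is true, so □r ∨ (◇◇s ∨ p) is true.
  At y: □r requires r at every successor {v, w, x, y}.
    r fails at v, so □r is false at y.
  At y: ◇◇s is true, p is false, so ◇◇s ∨ p is true.
    At y: ◇◇s requires ◇s at some successor in {v, w, x, y}.
      ◇s holds at x, so ◇◇s is true at y.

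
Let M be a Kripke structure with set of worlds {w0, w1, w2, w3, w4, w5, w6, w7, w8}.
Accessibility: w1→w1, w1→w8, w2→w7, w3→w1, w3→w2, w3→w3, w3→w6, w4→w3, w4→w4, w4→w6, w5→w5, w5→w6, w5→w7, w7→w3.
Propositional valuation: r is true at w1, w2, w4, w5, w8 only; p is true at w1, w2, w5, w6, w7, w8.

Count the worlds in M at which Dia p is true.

Recall that Dia ψ holds at a world iff ψ holds at some accessible world.
Let φ = Dia p. Evaluate φ at each world:
  w0 (successors ∅): φ is false.
  w1 (successors {w1, w8}): φ is true.
  w2 (successors {w7}): φ is true.
  w3 (successors {w1, w2, w3, w6}): φ is true.
  w4 (successors {w3, w4, w6}): φ is true.
  w5 (successors {w5, w6, w7}): φ is true.
  w6 (successors ∅): φ is false.
  w7 (successors {w3}): φ is false.
  w8 (successors ∅): φ is false.
For instance, at w2:
  At w2: Dia p requires p at some successor in {w7}.
    p holds at w7, so Dia p is true at w2.
Satisfying worlds: {w1, w2, w3, w4, w5}

5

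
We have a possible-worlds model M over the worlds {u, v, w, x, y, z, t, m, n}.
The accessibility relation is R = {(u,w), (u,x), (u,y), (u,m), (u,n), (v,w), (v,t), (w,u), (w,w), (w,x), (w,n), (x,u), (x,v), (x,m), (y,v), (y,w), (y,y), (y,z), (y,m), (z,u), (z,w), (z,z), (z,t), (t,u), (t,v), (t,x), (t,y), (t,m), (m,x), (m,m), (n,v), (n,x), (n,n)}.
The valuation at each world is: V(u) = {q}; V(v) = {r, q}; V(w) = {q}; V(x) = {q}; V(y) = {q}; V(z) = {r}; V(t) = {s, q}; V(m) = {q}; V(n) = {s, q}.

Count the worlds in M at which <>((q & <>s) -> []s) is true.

9

Recall that []ψ holds at a world iff ψ holds at every accessible world, and <>ψ holds iff ψ holds at some accessible world.
Let φ = <>((q & <>s) -> []s). Evaluate φ at each world:
  u (successors {w, x, y, m, n}): φ is true.
  v (successors {w, t}): φ is true.
  w (successors {u, w, x, n}): φ is true.
  x (successors {u, v, m}): φ is true.
  y (successors {v, w, y, z, m}): φ is true.
  z (successors {u, w, z, t}): φ is true.
  t (successors {u, v, x, y, m}): φ is true.
  m (successors {x, m}): φ is true.
  n (successors {v, x, n}): φ is true.
For instance, at n:
  At n: <>((q & <>s) -> []s) requires (q & <>s) -> []s at some successor in {v, x, n}.
    (q & <>s) -> []s holds at x, so <>((q & <>s) -> []s) is true at n.
      At x: q & <>s is false, []s is false, so (q & <>s) -> []s is true.
Satisfying worlds: {u, v, w, x, y, z, t, m, n}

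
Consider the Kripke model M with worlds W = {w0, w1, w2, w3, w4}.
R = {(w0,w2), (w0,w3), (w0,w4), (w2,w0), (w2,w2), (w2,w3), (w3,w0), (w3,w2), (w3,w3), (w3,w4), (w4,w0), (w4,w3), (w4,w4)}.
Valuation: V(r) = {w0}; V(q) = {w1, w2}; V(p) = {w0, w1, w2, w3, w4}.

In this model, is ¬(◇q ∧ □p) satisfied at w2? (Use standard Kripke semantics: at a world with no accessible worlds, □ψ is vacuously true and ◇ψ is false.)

At w2: ◇q ∧ □p is true, so ¬(◇q ∧ □p) is false.
  At w2: ◇q is true, □p is true, so ◇q ∧ □p is true.
    At w2: ◇q requires q at some successor in {w0, w2, w3}.
      q holds at w2, so ◇q is true at w2.
    At w2: □p requires p at every successor {w0, w2, w3}.
      At w0: p is true.
      At w2: p is true.
      At w3: p is true.
    So □p is true at w2.

No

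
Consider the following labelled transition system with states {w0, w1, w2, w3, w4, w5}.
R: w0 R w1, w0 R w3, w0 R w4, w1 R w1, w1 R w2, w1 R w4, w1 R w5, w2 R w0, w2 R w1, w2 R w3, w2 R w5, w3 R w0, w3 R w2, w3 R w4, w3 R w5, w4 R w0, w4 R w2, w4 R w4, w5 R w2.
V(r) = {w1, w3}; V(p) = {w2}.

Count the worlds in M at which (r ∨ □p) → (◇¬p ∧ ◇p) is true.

5

Let φ = (r ∨ □p) → (◇¬p ∧ ◇p). Evaluate φ at each world:
  w0 (successors {w1, w3, w4}): φ is true.
  w1 (successors {w1, w2, w4, w5}): φ is true.
  w2 (successors {w0, w1, w3, w5}): φ is true.
  w3 (successors {w0, w2, w4, w5}): φ is true.
  w4 (successors {w0, w2, w4}): φ is true.
  w5 (successors {w2}): φ is false.
For instance, at w0:
  At w0: r ∨ □p is false, ◇¬p ∧ ◇p is false, so (r ∨ □p) → (◇¬p ∧ ◇p) is true.
    At w0: r is false, □p is false, so r ∨ □p is false.
      At w0: □p requires p at every successor {w1, w3, w4}.
        p fails at w1, so □p is false at w0.
    At w0: ◇¬p is true, ◇p is false, so ◇¬p ∧ ◇p is false.
      At w0: ◇¬p requires ¬p at some successor in {w1, w3, w4}.
        ¬p holds at w1, so ◇¬p is true at w0.
      At w0: ◇p requires p at some successor in {w1, w3, w4}.
        At w1: p is false.
        At w3: p is false.
        At w4: p is false.
      So ◇p is false at w0.
Satisfying worlds: {w0, w1, w2, w3, w4}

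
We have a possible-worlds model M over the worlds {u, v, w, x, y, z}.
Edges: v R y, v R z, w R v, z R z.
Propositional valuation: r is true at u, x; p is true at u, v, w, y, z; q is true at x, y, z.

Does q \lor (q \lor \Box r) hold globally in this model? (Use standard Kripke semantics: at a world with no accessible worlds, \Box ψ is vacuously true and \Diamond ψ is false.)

No

Let φ = q \lor (q \lor \Box r). Evaluate φ at each world:
  u (successors ∅): φ is true.
  v (successors {y, z}): φ is false.
  w (successors {v}): φ is false.
  x (successors ∅): φ is true.
  y (successors ∅): φ is true.
  z (successors {z}): φ is true.
Detail at v (counterexample):
  At v: q is false, q \lor \Box r is false, so q \lor (q \lor \Box r) is false.
    At v: q is false, \Box r is false, so q \lor \Box r is false.
      At v: \Box r requires r at every successor {y, z}.
        r fails at y, so \Box r is false at v.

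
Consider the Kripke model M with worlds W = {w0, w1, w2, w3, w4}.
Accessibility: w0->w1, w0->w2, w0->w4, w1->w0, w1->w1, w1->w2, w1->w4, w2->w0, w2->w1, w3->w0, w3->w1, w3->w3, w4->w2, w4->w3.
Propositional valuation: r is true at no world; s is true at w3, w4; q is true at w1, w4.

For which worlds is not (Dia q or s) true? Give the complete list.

Let φ = not (Dia q or s). Evaluate φ at each world:
  w0 (successors {w1, w2, w4}): φ is false.
  w1 (successors {w0, w1, w2, w4}): φ is false.
  w2 (successors {w0, w1}): φ is false.
  w3 (successors {w0, w1, w3}): φ is false.
  w4 (successors {w2, w3}): φ is false.
For instance, at w0:
  At w0: Dia q or s is true, so not (Dia q or s) is false.
    At w0: Dia q is true, s is false, so Dia q or s is true.
      At w0: Dia q requires q at some successor in {w1, w2, w4}.
        q holds at w1, so Dia q is true at w0.
Satisfying worlds: none.

none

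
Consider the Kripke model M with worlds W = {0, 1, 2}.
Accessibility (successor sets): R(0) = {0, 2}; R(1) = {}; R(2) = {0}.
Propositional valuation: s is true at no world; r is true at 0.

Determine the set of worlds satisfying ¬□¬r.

Recall that □ψ holds at a world iff ψ holds at every accessible world, and ◇ψ holds iff ψ holds at some accessible world.
Let φ = ¬□¬r. Evaluate φ at each world:
  0 (successors {0, 2}): φ is true.
  1 (successors ∅): φ is false.
  2 (successors {0}): φ is true.
For instance, at 0:
  At 0: □¬r is false, so ¬□¬r is true.
    At 0: □¬r requires ¬r at every successor {0, 2}.
      ¬r fails at 0, so □¬r is false at 0.
Satisfying worlds: {0, 2}

0, 2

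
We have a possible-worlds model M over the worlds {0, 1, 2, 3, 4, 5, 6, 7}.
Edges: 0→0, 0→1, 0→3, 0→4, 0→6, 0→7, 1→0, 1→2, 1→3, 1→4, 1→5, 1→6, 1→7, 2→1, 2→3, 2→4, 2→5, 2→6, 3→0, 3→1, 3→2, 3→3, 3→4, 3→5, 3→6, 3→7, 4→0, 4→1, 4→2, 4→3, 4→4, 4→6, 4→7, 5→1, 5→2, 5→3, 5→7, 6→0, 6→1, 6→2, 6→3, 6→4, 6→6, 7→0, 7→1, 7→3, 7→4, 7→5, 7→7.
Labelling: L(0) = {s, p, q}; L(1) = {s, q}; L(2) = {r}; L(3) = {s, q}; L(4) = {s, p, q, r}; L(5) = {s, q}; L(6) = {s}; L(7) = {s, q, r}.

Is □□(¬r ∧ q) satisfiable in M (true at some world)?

No

Let φ = □□(¬r ∧ q). Evaluate φ at each world:
  0 (successors {0, 1, 3, 4, 6, 7}): φ is false.
  1 (successors {0, 2, 3, 4, 5, 6, 7}): φ is false.
  2 (successors {1, 3, 4, 5, 6}): φ is false.
  3 (successors {0, 1, 2, 3, 4, 5, 6, 7}): φ is false.
  4 (successors {0, 1, 2, 3, 4, 6, 7}): φ is false.
  5 (successors {1, 2, 3, 7}): φ is false.
  6 (successors {0, 1, 2, 3, 4, 6}): φ is false.
  7 (successors {0, 1, 3, 4, 5, 7}): φ is false.
For instance, at 7:
  At 7: □□(¬r ∧ q) requires □(¬r ∧ q) at every successor {0, 1, 3, 4, 5, 7}.
    □(¬r ∧ q) fails at 0, so □□(¬r ∧ q) is false at 7.
      At 0: □(¬r ∧ q) requires ¬r ∧ q at every successor {0, 1, 3, 4, 6, 7}.
        ¬r ∧ q fails at 4, so □(¬r ∧ q) is false at 0.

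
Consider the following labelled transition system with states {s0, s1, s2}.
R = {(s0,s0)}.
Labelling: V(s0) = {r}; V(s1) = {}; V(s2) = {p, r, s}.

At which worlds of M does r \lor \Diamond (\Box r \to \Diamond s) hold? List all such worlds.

Recall that \Box ψ holds at a world iff ψ holds at every accessible world, and \Diamond ψ holds iff ψ holds at some accessible world.
Let φ = r \lor \Diamond (\Box r \to \Diamond s). Evaluate φ at each world:
  s0 (successors {s0}): φ is true.
  s1 (successors ∅): φ is false.
  s2 (successors ∅): φ is true.
For instance, at s0:
  At s0: r is true, \Diamond (\Box r \to \Diamond s) is false, so r \lor \Diamond (\Box r \to \Diamond s) is true.
    At s0: \Diamond (\Box r \to \Diamond s) requires \Box r \to \Diamond s at some successor in {s0}.
      At s0: \Box r \to \Diamond s is false.
    So \Diamond (\Box r \to \Diamond s) is false at s0.
Satisfying worlds: {s0, s2}

s0, s2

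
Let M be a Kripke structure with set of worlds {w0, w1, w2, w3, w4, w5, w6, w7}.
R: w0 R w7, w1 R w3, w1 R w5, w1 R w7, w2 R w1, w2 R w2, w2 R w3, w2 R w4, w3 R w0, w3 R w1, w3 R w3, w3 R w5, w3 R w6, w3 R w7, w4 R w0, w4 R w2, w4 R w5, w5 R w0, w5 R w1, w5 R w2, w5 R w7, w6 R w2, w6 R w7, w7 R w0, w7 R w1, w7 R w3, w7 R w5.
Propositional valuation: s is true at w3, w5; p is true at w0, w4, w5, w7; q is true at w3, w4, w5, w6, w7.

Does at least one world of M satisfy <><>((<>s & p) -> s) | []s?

Recall that []ψ holds at a world iff ψ holds at every accessible world, and <>ψ holds iff ψ holds at some accessible world.
Let φ = <><>((<>s & p) -> s) | []s. Evaluate φ at each world:
  w0 (successors {w7}): φ is true.
  w1 (successors {w3, w5, w7}): φ is true.
  w2 (successors {w1, w2, w3, w4}): φ is true.
  w3 (successors {w0, w1, w3, w5, w6, w7}): φ is true.
  w4 (successors {w0, w2, w5}): φ is true.
  w5 (successors {w0, w1, w2, w7}): φ is true.
  w6 (successors {w2, w7}): φ is true.
  w7 (successors {w0, w1, w3, w5}): φ is true.
Detail at w0 (witness):
  At w0: <><>((<>s & p) -> s) is true, []s is false, so <><>((<>s & p) -> s) | []s is true.
    At w0: <><>((<>s & p) -> s) requires <>((<>s & p) -> s) at some successor in {w7}.
      <>((<>s & p) -> s) holds at w7, so <><>((<>s & p) -> s) is true at w0.
    At w0: []s requires s at every successor {w7}.
      s fails at w7, so []s is false at w0.

Yes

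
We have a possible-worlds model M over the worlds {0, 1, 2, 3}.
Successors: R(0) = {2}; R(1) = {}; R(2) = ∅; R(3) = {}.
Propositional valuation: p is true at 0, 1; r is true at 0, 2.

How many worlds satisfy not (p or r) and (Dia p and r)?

0

Recall that Dia ψ holds at a world iff ψ holds at some accessible world.
Let φ = not (p or r) and (Dia p and r). Evaluate φ at each world:
  0 (successors {2}): φ is false.
  1 (successors ∅): φ is false.
  2 (successors ∅): φ is false.
  3 (successors ∅): φ is false.
For instance, at 0:
  At 0: not (p or r) is false, Dia p and r is false, so not (p or r) and (Dia p and r) is false.
    At 0: Dia p is false, r is true, so Dia p and r is false.
      At 0: Dia p requires p at some successor in {2}.
        At 2: p is false.
      So Dia p is false at 0.
Satisfying worlds: none.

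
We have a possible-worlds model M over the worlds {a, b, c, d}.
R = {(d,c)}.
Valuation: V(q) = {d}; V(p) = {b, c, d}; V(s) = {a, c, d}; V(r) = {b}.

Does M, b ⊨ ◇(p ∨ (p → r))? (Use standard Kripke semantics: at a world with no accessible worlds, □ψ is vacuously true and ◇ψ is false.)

At b: no accessible worlds, so ◇(p ∨ (p → r)) is false.

No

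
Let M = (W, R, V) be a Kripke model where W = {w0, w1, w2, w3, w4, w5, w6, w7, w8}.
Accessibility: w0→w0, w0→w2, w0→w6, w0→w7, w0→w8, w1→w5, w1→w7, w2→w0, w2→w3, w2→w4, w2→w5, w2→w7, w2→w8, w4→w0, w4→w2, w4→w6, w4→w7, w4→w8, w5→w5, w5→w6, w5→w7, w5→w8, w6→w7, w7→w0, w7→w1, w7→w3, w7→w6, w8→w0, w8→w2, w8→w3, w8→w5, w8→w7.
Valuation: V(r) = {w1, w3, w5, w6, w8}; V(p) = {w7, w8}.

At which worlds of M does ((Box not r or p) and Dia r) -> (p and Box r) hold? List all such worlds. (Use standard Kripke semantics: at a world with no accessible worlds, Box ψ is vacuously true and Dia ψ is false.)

Let φ = ((Box not r or p) and Dia r) -> (p and Box r). Evaluate φ at each world:
  w0 (successors {w0, w2, w6, w7, w8}): φ is true.
  w1 (successors {w5, w7}): φ is true.
  w2 (successors {w0, w3, w4, w5, w7, w8}): φ is true.
  w3 (successors ∅): φ is true.
  w4 (successors {w0, w2, w6, w7, w8}): φ is true.
  w5 (successors {w5, w6, w7, w8}): φ is true.
  w6 (successors {w7}): φ is true.
  w7 (successors {w0, w1, w3, w6}): φ is false.
  w8 (successors {w0, w2, w3, w5, w7}): φ is false.
For instance, at w7:
  At w7: (Box not r or p) and Dia r is true, p and Box r is false, so ((Box not r or p) and Dia r) -> (p and Box r) is false.
    At w7: Box not r or p is true, Dia r is true, so (Box not r or p) and Dia r is true.
      At w7: Box not r is false, p is true, so Box not r or p is true.
      At w7: Dia r requires r at some successor in {w0, w1, w3, w6}.
        r holds at w1, so Dia r is true at w7.
    At w7: p is true, Box r is false, so p and Box r is false.
      At w7: Box r requires r at every successor {w0, w1, w3, w6}.
        r fails at w0, so Box r is false at w7.
Satisfying worlds: {w0, w1, w2, w3, w4, w5, w6}

w0, w1, w2, w3, w4, w5, w6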